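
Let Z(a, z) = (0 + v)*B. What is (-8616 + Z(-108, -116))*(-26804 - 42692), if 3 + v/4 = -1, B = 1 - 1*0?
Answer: 599889472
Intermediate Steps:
B = 1 (B = 1 + 0 = 1)
v = -16 (v = -12 + 4*(-1) = -12 - 4 = -16)
Z(a, z) = -16 (Z(a, z) = (0 - 16)*1 = -16*1 = -16)
(-8616 + Z(-108, -116))*(-26804 - 42692) = (-8616 - 16)*(-26804 - 42692) = -8632*(-69496) = 599889472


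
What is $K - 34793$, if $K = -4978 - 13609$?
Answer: $-53380$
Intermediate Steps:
$K = -18587$
$K - 34793 = -18587 - 34793 = -53380$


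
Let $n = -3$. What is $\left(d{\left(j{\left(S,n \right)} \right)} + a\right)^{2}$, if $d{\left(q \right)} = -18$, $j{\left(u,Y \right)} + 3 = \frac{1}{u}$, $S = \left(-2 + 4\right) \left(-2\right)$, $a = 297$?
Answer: $77841$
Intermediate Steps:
$S = -4$ ($S = 2 \left(-2\right) = -4$)
$j{\left(u,Y \right)} = -3 + \frac{1}{u}$
$\left(d{\left(j{\left(S,n \right)} \right)} + a\right)^{2} = \left(-18 + 297\right)^{2} = 279^{2} = 77841$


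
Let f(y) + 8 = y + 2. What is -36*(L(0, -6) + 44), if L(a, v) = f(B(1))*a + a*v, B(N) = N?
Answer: -1584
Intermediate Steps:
f(y) = -6 + y (f(y) = -8 + (y + 2) = -8 + (2 + y) = -6 + y)
L(a, v) = -5*a + a*v (L(a, v) = (-6 + 1)*a + a*v = -5*a + a*v)
-36*(L(0, -6) + 44) = -36*(0*(-5 - 6) + 44) = -36*(0*(-11) + 44) = -36*(0 + 44) = -36*44 = -1584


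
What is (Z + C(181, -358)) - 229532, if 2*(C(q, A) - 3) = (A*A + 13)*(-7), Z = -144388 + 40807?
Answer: -1563459/2 ≈ -7.8173e+5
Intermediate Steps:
Z = -103581
C(q, A) = -85/2 - 7*A²/2 (C(q, A) = 3 + ((A*A + 13)*(-7))/2 = 3 + ((A² + 13)*(-7))/2 = 3 + ((13 + A²)*(-7))/2 = 3 + (-91 - 7*A²)/2 = 3 + (-91/2 - 7*A²/2) = -85/2 - 7*A²/2)
(Z + C(181, -358)) - 229532 = (-103581 + (-85/2 - 7/2*(-358)²)) - 229532 = (-103581 + (-85/2 - 7/2*128164)) - 229532 = (-103581 + (-85/2 - 448574)) - 229532 = (-103581 - 897233/2) - 229532 = -1104395/2 - 229532 = -1563459/2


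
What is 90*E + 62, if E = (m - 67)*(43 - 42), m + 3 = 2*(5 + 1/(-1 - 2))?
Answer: -5398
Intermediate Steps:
m = 19/3 (m = -3 + 2*(5 + 1/(-1 - 2)) = -3 + 2*(5 + 1/(-3)) = -3 + 2*(5 - ⅓) = -3 + 2*(14/3) = -3 + 28/3 = 19/3 ≈ 6.3333)
E = -182/3 (E = (19/3 - 67)*(43 - 42) = -182/3*1 = -182/3 ≈ -60.667)
90*E + 62 = 90*(-182/3) + 62 = -5460 + 62 = -5398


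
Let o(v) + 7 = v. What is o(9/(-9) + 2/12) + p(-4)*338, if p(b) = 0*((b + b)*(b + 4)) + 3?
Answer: 6037/6 ≈ 1006.2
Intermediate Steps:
o(v) = -7 + v
p(b) = 3 (p(b) = 0*((2*b)*(4 + b)) + 3 = 0*(2*b*(4 + b)) + 3 = 0 + 3 = 3)
o(9/(-9) + 2/12) + p(-4)*338 = (-7 + (9/(-9) + 2/12)) + 3*338 = (-7 + (9*(-⅑) + 2*(1/12))) + 1014 = (-7 + (-1 + ⅙)) + 1014 = (-7 - ⅚) + 1014 = -47/6 + 1014 = 6037/6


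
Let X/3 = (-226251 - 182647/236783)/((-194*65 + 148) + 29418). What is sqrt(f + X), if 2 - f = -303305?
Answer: sqrt(3771967683583352213998)/111524793 ≈ 550.70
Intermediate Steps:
f = 303307 (f = 2 - 1*(-303305) = 2 + 303305 = 303307)
X = -13393143295/334574379 (X = 3*((-226251 - 182647/236783)/((-194*65 + 148) + 29418)) = 3*((-226251 - 182647*1/236783)/((-12610 + 148) + 29418)) = 3*((-226251 - 182647/236783)/(-12462 + 29418)) = 3*(-53572573180/236783/16956) = 3*(-53572573180/236783*1/16956) = 3*(-13393143295/1003723137) = -13393143295/334574379 ≈ -40.030)
sqrt(f + X) = sqrt(303307 - 13393143295/334574379) = sqrt(101465358028058/334574379) = sqrt(3771967683583352213998)/111524793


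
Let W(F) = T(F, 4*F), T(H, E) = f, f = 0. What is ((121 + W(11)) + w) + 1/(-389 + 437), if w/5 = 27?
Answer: 12289/48 ≈ 256.02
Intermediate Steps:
w = 135 (w = 5*27 = 135)
T(H, E) = 0
W(F) = 0
((121 + W(11)) + w) + 1/(-389 + 437) = ((121 + 0) + 135) + 1/(-389 + 437) = (121 + 135) + 1/48 = 256 + 1/48 = 12289/48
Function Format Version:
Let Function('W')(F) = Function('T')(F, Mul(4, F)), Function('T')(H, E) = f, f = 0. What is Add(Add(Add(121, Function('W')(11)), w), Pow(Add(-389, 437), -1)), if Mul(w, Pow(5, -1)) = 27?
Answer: Rational(12289, 48) ≈ 256.02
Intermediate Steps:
w = 135 (w = Mul(5, 27) = 135)
Function('T')(H, E) = 0
Function('W')(F) = 0
Add(Add(Add(121, Function('W')(11)), w), Pow(Add(-389, 437), -1)) = Add(Add(Add(121, 0), 135), Pow(Add(-389, 437), -1)) = Add(Add(121, 135), Pow(48, -1)) = Add(256, Rational(1, 48)) = Rational(12289, 48)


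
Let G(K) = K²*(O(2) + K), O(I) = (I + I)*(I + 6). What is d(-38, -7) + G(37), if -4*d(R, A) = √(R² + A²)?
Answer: 94461 - √1493/4 ≈ 94451.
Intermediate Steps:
O(I) = 2*I*(6 + I) (O(I) = (2*I)*(6 + I) = 2*I*(6 + I))
G(K) = K²*(32 + K) (G(K) = K²*(2*2*(6 + 2) + K) = K²*(2*2*8 + K) = K²*(32 + K))
d(R, A) = -√(A² + R²)/4 (d(R, A) = -√(R² + A²)/4 = -√(A² + R²)/4)
d(-38, -7) + G(37) = -√((-7)² + (-38)²)/4 + 37²*(32 + 37) = -√(49 + 1444)/4 + 1369*69 = -√1493/4 + 94461 = 94461 - √1493/4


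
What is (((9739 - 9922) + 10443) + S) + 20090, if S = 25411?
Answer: 55761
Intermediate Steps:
(((9739 - 9922) + 10443) + S) + 20090 = (((9739 - 9922) + 10443) + 25411) + 20090 = ((-183 + 10443) + 25411) + 20090 = (10260 + 25411) + 20090 = 35671 + 20090 = 55761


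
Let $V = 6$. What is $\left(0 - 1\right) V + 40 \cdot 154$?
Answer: $6154$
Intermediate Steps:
$\left(0 - 1\right) V + 40 \cdot 154 = \left(0 - 1\right) 6 + 40 \cdot 154 = \left(-1\right) 6 + 6160 = -6 + 6160 = 6154$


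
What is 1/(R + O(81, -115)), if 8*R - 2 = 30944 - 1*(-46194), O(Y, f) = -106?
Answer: 2/19073 ≈ 0.00010486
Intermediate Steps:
R = 19285/2 (R = 1/4 + (30944 - 1*(-46194))/8 = 1/4 + (30944 + 46194)/8 = 1/4 + (1/8)*77138 = 1/4 + 38569/4 = 19285/2 ≈ 9642.5)
1/(R + O(81, -115)) = 1/(19285/2 - 106) = 1/(19073/2) = 2/19073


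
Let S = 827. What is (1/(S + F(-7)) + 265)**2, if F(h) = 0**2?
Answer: 48029352336/683929 ≈ 70226.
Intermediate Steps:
F(h) = 0
(1/(S + F(-7)) + 265)**2 = (1/(827 + 0) + 265)**2 = (1/827 + 265)**2 = (219156/827)**2 = 48029352336/683929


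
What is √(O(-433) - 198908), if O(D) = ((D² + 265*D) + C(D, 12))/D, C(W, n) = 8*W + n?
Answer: 6*I*√1036751818/433 ≈ 446.17*I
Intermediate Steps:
C(W, n) = n + 8*W
O(D) = (12 + D² + 273*D)/D (O(D) = ((D² + 265*D) + (12 + 8*D))/D = (12 + D² + 273*D)/D)
√(O(-433) - 198908) = √((273 - 433 + 12/(-433)) - 198908) = √((273 - 433 + 12*(-1/433)) - 198908) = √((273 - 433 - 12/433) - 198908) = √(-69292/433 - 198908) = √(-86196456/433) = 6*I*√1036751818/433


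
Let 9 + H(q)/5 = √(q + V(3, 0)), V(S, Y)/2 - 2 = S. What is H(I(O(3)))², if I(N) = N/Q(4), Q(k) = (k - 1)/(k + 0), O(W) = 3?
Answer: 2375 - 450*√14 ≈ 691.25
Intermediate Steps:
V(S, Y) = 4 + 2*S
Q(k) = (-1 + k)/k
I(N) = 4*N/3 (I(N) = N/(((-1 + 4)/4)) = N/(((¼)*3)) = N/(¾) = N*(4/3) = 4*N/3)
H(q) = -45 + 5*√(10 + q) (H(q) = -45 + 5*√(q + (4 + 2*3)) = -45 + 5*√(q + (4 + 6)) = -45 + 5*√(q + 10) = -45 + 5*√(10 + q))
H(I(O(3)))² = (-45 + 5*√(10 + (4/3)*3))² = (-45 + 5*√(10 + 4))² = (-45 + 5*√14)²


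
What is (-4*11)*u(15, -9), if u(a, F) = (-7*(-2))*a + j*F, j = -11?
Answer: -13596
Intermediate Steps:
u(a, F) = -11*F + 14*a (u(a, F) = (-7*(-2))*a - 11*F = 14*a - 11*F = -11*F + 14*a)
(-4*11)*u(15, -9) = (-4*11)*(-11*(-9) + 14*15) = -44*(99 + 210) = -44*309 = -13596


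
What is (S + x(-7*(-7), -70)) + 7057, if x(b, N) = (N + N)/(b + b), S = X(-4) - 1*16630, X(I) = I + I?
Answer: -67077/7 ≈ -9582.4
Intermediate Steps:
X(I) = 2*I
S = -16638 (S = 2*(-4) - 1*16630 = -8 - 16630 = -16638)
x(b, N) = N/b (x(b, N) = (2*N)/((2*b)) = (2*N)*(1/(2*b)) = N/b)
(S + x(-7*(-7), -70)) + 7057 = (-16638 - 70/((-7*(-7)))) + 7057 = (-16638 - 70/49) + 7057 = (-16638 - 70*1/49) + 7057 = (-16638 - 10/7) + 7057 = -116476/7 + 7057 = -67077/7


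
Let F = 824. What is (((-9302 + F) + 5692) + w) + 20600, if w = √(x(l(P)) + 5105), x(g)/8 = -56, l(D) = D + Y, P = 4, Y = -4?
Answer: 17814 + √4657 ≈ 17882.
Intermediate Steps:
l(D) = -4 + D (l(D) = D - 4 = -4 + D)
x(g) = -448 (x(g) = 8*(-56) = -448)
w = √4657 (w = √(-448 + 5105) = √4657 ≈ 68.242)
(((-9302 + F) + 5692) + w) + 20600 = (((-9302 + 824) + 5692) + √4657) + 20600 = ((-8478 + 5692) + √4657) + 20600 = (-2786 + √4657) + 20600 = 17814 + √4657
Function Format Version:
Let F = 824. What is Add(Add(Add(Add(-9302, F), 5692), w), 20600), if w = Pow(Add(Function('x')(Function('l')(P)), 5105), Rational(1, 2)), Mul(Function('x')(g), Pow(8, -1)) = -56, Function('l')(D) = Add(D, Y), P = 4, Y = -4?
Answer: Add(17814, Pow(4657, Rational(1, 2))) ≈ 17882.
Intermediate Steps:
Function('l')(D) = Add(-4, D) (Function('l')(D) = Add(D, -4) = Add(-4, D))
Function('x')(g) = -448 (Function('x')(g) = Mul(8, -56) = -448)
w = Pow(4657, Rational(1, 2)) (w = Pow(Add(-448, 5105), Rational(1, 2)) = Pow(4657, Rational(1, 2)) ≈ 68.242)
Add(Add(Add(Add(-9302, F), 5692), w), 20600) = Add(Add(Add(Add(-9302, 824), 5692), Pow(4657, Rational(1, 2))), 20600) = Add(Add(Add(-8478, 5692), Pow(4657, Rational(1, 2))), 20600) = Add(Add(-2786, Pow(4657, Rational(1, 2))), 20600) = Add(17814, Pow(4657, Rational(1, 2)))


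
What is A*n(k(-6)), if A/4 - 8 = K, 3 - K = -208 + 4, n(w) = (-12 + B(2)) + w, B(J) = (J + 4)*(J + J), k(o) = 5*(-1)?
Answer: 6020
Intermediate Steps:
k(o) = -5
B(J) = 2*J*(4 + J) (B(J) = (4 + J)*(2*J) = 2*J*(4 + J))
n(w) = 12 + w (n(w) = (-12 + 2*2*(4 + 2)) + w = (-12 + 2*2*6) + w = (-12 + 24) + w = 12 + w)
K = 207 (K = 3 - (-208 + 4) = 3 - 1*(-204) = 3 + 204 = 207)
A = 860 (A = 32 + 4*207 = 32 + 828 = 860)
A*n(k(-6)) = 860*(12 - 5) = 860*7 = 6020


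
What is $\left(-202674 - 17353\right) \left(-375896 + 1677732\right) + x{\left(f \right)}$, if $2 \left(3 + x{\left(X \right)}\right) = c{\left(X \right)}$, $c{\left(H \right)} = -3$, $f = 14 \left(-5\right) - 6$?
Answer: $- \frac{572878139153}{2} \approx -2.8644 \cdot 10^{11}$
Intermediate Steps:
$f = -76$ ($f = -70 - 6 = -76$)
$x{\left(X \right)} = - \frac{9}{2}$ ($x{\left(X \right)} = -3 + \frac{1}{2} \left(-3\right) = -3 - \frac{3}{2} = - \frac{9}{2}$)
$\left(-202674 - 17353\right) \left(-375896 + 1677732\right) + x{\left(f \right)} = \left(-202674 - 17353\right) \left(-375896 + 1677732\right) - \frac{9}{2} = \left(-220027\right) 1301836 - \frac{9}{2} = -286439069572 - \frac{9}{2} = - \frac{572878139153}{2}$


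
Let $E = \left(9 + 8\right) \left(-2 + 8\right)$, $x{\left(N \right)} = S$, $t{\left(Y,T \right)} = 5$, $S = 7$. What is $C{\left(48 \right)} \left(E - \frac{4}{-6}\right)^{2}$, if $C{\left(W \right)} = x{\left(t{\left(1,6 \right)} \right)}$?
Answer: $\frac{664048}{9} \approx 73783.0$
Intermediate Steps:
$x{\left(N \right)} = 7$
$E = 102$ ($E = 17 \cdot 6 = 102$)
$C{\left(W \right)} = 7$
$C{\left(48 \right)} \left(E - \frac{4}{-6}\right)^{2} = 7 \left(102 - \frac{4}{-6}\right)^{2} = 7 \left(102 - - \frac{2}{3}\right)^{2} = 7 \left(102 + \frac{2}{3}\right)^{2} = 7 \left(\frac{308}{3}\right)^{2} = 7 \cdot \frac{94864}{9} = \frac{664048}{9}$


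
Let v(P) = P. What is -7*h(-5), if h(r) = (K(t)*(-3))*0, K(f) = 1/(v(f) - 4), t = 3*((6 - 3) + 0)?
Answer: 0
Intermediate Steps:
t = 9 (t = 3*(3 + 0) = 3*3 = 9)
K(f) = 1/(-4 + f) (K(f) = 1/(f - 4) = 1/(-4 + f))
h(r) = 0 (h(r) = (-3/(-4 + 9))*0 = (-3/5)*0 = ((⅕)*(-3))*0 = -⅗*0 = 0)
-7*h(-5) = -7*0 = 0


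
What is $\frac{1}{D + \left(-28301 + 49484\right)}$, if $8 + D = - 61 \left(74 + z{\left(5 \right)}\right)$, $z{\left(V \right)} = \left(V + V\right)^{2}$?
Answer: $\frac{1}{10561} \approx 9.4688 \cdot 10^{-5}$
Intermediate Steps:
$z{\left(V \right)} = 4 V^{2}$ ($z{\left(V \right)} = \left(2 V\right)^{2} = 4 V^{2}$)
$D = -10622$ ($D = -8 - 61 \left(74 + 4 \cdot 5^{2}\right) = -8 - 61 \left(74 + 4 \cdot 25\right) = -8 - 61 \left(74 + 100\right) = -8 - 10614 = -10622$)
$\frac{1}{D + \left(-28301 + 49484\right)} = \frac{1}{-10622 + \left(-28301 + 49484\right)} = \frac{1}{-10622 + 21183} = \frac{1}{10561}$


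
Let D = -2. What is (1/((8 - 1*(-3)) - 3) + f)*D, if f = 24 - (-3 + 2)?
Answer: -201/4 ≈ -50.250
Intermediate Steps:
f = 25 (f = 24 - 1*(-1) = 24 + 1 = 25)
(1/((8 - 1*(-3)) - 3) + f)*D = (1/((8 - 1*(-3)) - 3) + 25)*(-2) = (1/((8 + 3) - 3) + 25)*(-2) = (1/(11 - 3) + 25)*(-2) = (1/8 + 25)*(-2) = (201/8)*(-2) = -201/4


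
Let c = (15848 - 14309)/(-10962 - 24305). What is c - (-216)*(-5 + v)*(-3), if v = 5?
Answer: -1539/35267 ≈ -0.043639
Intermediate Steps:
c = -1539/35267 (c = 1539/(-35267) = 1539*(-1/35267) = -1539/35267 ≈ -0.043639)
c - (-216)*(-5 + v)*(-3) = -1539/35267 - (-216)*(-5 + 5)*(-3) = -1539/35267 - (-216)*0*(-3) = -1539/35267 - (-216)*0 = -1539/35267 - 1*0 = -1539/35267 + 0 = -1539/35267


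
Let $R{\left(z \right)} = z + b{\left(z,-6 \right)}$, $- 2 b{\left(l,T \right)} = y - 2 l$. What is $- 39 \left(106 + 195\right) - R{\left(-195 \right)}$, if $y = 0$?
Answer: $-11349$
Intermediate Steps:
$b{\left(l,T \right)} = l$ ($b{\left(l,T \right)} = - \frac{0 - 2 l}{2} = - \frac{\left(-2\right) l}{2} = l$)
$R{\left(z \right)} = 2 z$ ($R{\left(z \right)} = z + z = 2 z$)
$- 39 \left(106 + 195\right) - R{\left(-195 \right)} = - 39 \left(106 + 195\right) - 2 \left(-195\right) = \left(-39\right) 301 - -390 = -11739 + 390 = -11349$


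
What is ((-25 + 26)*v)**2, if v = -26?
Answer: 676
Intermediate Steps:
((-25 + 26)*v)**2 = ((-25 + 26)*(-26))**2 = (1*(-26))**2 = (-26)**2 = 676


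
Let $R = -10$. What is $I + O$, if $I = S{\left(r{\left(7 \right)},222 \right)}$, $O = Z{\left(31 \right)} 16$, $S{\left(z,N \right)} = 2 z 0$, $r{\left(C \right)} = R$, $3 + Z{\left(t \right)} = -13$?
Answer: $-256$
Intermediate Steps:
$Z{\left(t \right)} = -16$ ($Z{\left(t \right)} = -3 - 13 = -16$)
$r{\left(C \right)} = -10$
$S{\left(z,N \right)} = 0$
$O = -256$ ($O = \left(-16\right) 16 = -256$)
$I = 0$
$I + O = 0 - 256 = -256$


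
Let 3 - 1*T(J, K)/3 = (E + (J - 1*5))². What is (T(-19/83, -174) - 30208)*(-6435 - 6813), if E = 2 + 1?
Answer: 2757486227328/6889 ≈ 4.0027e+8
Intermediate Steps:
E = 3
T(J, K) = 9 - 3*(-2 + J)² (T(J, K) = 9 - 3*(3 + (J - 1*5))² = 9 - 3*(3 + (J - 5))² = 9 - 3*(3 + (-5 + J))² = 9 - 3*(-2 + J)²)
(T(-19/83, -174) - 30208)*(-6435 - 6813) = ((9 - 3*(-2 - 19/83)²) - 30208)*(-6435 - 6813) = ((9 - 3*(-2 - 19*1/83)²) - 30208)*(-13248) = ((9 - 3*(-2 - 19/83)²) - 30208)*(-13248) = ((9 - 3*(-185/83)²) - 30208)*(-13248) = ((9 - 3*34225/6889) - 30208)*(-13248) = ((9 - 102675/6889) - 30208)*(-13248) = (-40674/6889 - 30208)*(-13248) = -208143586/6889*(-13248) = 2757486227328/6889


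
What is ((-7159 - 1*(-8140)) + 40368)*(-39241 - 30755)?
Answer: -2894264604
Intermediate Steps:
((-7159 - 1*(-8140)) + 40368)*(-39241 - 30755) = ((-7159 + 8140) + 40368)*(-69996) = (981 + 40368)*(-69996) = 41349*(-69996) = -2894264604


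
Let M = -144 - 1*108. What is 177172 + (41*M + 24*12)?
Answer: 167128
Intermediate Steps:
M = -252 (M = -144 - 108 = -252)
177172 + (41*M + 24*12) = 177172 + (41*(-252) + 24*12) = 177172 + (-10332 + 288) = 177172 - 10044 = 167128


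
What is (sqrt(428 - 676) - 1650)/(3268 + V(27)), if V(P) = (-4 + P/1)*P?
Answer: -1650/3889 + 2*I*sqrt(62)/3889 ≈ -0.42427 + 0.0040494*I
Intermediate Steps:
V(P) = P*(-4 + P) (V(P) = (-4 + P*1)*P = (-4 + P)*P = P*(-4 + P))
(sqrt(428 - 676) - 1650)/(3268 + V(27)) = (sqrt(428 - 676) - 1650)/(3268 + 27*(-4 + 27)) = (sqrt(-248) - 1650)/(3268 + 27*23) = (2*I*sqrt(62) - 1650)/(3268 + 621) = (-1650 + 2*I*sqrt(62))/3889 = (-1650 + 2*I*sqrt(62))*(1/3889) = -1650/3889 + 2*I*sqrt(62)/3889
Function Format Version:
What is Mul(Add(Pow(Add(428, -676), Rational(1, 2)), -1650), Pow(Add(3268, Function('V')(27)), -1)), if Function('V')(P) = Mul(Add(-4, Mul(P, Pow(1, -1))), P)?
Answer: Add(Rational(-1650, 3889), Mul(Rational(2, 3889), I, Pow(62, Rational(1, 2)))) ≈ Add(-0.42427, Mul(0.0040494, I))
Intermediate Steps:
Function('V')(P) = Mul(P, Add(-4, P)) (Function('V')(P) = Mul(Add(-4, Mul(P, 1)), P) = Mul(Add(-4, P), P) = Mul(P, Add(-4, P)))
Mul(Add(Pow(Add(428, -676), Rational(1, 2)), -1650), Pow(Add(3268, Function('V')(27)), -1)) = Mul(Add(Pow(Add(428, -676), Rational(1, 2)), -1650), Pow(Add(3268, Mul(27, Add(-4, 27))), -1)) = Mul(Add(Pow(-248, Rational(1, 2)), -1650), Pow(Add(3268, Mul(27, 23)), -1)) = Mul(Add(Mul(2, I, Pow(62, Rational(1, 2))), -1650), Pow(Add(3268, 621), -1)) = Mul(Add(-1650, Mul(2, I, Pow(62, Rational(1, 2)))), Pow(3889, -1)) = Mul(Add(-1650, Mul(2, I, Pow(62, Rational(1, 2)))), Rational(1, 3889)) = Add(Rational(-1650, 3889), Mul(Rational(2, 3889), I, Pow(62, Rational(1, 2))))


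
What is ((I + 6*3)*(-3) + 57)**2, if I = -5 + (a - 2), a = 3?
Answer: 225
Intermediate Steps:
I = -4 (I = -5 + (3 - 2) = -5 + 1 = -4)
((I + 6*3)*(-3) + 57)**2 = ((-4 + 6*3)*(-3) + 57)**2 = ((-4 + 18)*(-3) + 57)**2 = (14*(-3) + 57)**2 = (-42 + 57)**2 = 15**2 = 225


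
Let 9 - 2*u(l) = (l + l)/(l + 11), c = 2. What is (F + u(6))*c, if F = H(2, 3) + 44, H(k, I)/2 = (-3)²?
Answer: 2249/17 ≈ 132.29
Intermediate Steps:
H(k, I) = 18 (H(k, I) = 2*(-3)² = 2*9 = 18)
u(l) = 9/2 - l/(11 + l) (u(l) = 9/2 - (l + l)/(2*(l + 11)) = 9/2 - 2*l/(2*(11 + l)) = 9/2 - l/(11 + l))
F = 62 (F = 18 + 44 = 62)
(F + u(6))*c = (62 + (99 + 7*6)/(2*(11 + 6)))*2 = (62 + (½)*(99 + 42)/17)*2 = (62 + (½)*(1/17)*141)*2 = (62 + 141/34)*2 = (2249/34)*2 = 2249/17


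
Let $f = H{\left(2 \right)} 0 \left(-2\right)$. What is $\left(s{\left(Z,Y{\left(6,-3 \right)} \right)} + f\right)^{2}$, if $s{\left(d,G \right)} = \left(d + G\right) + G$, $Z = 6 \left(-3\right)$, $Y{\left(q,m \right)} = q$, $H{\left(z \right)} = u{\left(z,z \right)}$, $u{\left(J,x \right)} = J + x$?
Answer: $36$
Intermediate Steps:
$H{\left(z \right)} = 2 z$ ($H{\left(z \right)} = z + z = 2 z$)
$Z = -18$
$s{\left(d,G \right)} = d + 2 G$ ($s{\left(d,G \right)} = \left(G + d\right) + G = d + 2 G$)
$f = 0$ ($f = 2 \cdot 2 \cdot 0 \left(-2\right) = 4 \cdot 0 \left(-2\right) = 0 \left(-2\right) = 0$)
$\left(s{\left(Z,Y{\left(6,-3 \right)} \right)} + f\right)^{2} = \left(\left(-18 + 2 \cdot 6\right) + 0\right)^{2} = \left(\left(-18 + 12\right) + 0\right)^{2} = \left(-6 + 0\right)^{2} = \left(-6\right)^{2} = 36$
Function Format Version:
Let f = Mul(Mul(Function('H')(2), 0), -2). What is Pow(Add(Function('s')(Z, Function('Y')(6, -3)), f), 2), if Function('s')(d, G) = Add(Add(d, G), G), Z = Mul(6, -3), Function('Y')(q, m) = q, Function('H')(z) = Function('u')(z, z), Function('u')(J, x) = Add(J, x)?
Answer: 36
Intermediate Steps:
Function('H')(z) = Mul(2, z) (Function('H')(z) = Add(z, z) = Mul(2, z))
Z = -18
Function('s')(d, G) = Add(d, Mul(2, G)) (Function('s')(d, G) = Add(Add(G, d), G) = Add(d, Mul(2, G)))
f = 0 (f = Mul(Mul(Mul(2, 2), 0), -2) = Mul(Mul(4, 0), -2) = Mul(0, -2) = 0)
Pow(Add(Function('s')(Z, Function('Y')(6, -3)), f), 2) = Pow(Add(Add(-18, Mul(2, 6)), 0), 2) = Pow(Add(Add(-18, 12), 0), 2) = Pow(Add(-6, 0), 2) = Pow(-6, 2) = 36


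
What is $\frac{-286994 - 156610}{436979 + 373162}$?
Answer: $- \frac{147868}{270047} \approx -0.54756$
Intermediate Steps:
$\frac{-286994 - 156610}{436979 + 373162} = - \frac{443604}{810141} = \left(-443604\right) \frac{1}{810141} = - \frac{147868}{270047}$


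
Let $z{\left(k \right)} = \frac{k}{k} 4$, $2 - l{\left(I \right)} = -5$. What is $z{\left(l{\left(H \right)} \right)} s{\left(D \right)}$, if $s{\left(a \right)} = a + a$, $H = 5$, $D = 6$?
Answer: $48$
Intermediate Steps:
$l{\left(I \right)} = 7$ ($l{\left(I \right)} = 2 - -5 = 2 + 5 = 7$)
$s{\left(a \right)} = 2 a$
$z{\left(k \right)} = 4$ ($z{\left(k \right)} = 1 \cdot 4 = 4$)
$z{\left(l{\left(H \right)} \right)} s{\left(D \right)} = 4 \cdot 2 \cdot 6 = 4 \cdot 12 = 48$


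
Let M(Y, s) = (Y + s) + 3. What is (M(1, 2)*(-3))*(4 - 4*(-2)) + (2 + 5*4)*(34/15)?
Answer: -2492/15 ≈ -166.13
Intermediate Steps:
M(Y, s) = 3 + Y + s
(M(1, 2)*(-3))*(4 - 4*(-2)) + (2 + 5*4)*(34/15) = ((3 + 1 + 2)*(-3))*(4 - 4*(-2)) + (2 + 5*4)*(34/15) = (6*(-3))*(4 + 8) + (2 + 20)*(34*(1/15)) = -18*12 + 22*(34/15) = -216 + 748/15 = -2492/15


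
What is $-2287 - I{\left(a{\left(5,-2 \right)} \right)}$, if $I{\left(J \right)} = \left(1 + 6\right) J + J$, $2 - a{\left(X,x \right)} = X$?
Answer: $-2263$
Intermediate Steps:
$a{\left(X,x \right)} = 2 - X$
$I{\left(J \right)} = 8 J$ ($I{\left(J \right)} = 7 J + J = 8 J$)
$-2287 - I{\left(a{\left(5,-2 \right)} \right)} = -2287 - 8 \left(2 - 5\right) = -2287 - 8 \left(-3\right) = -2287 - -24 = -2287 + 24 = -2263$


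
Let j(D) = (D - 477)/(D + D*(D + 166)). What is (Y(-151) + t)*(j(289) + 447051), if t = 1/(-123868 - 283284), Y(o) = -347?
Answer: -693624714393619085/4471343264 ≈ -1.5513e+8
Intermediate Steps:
t = -1/407152 (t = 1/(-407152) = -1/407152 ≈ -2.4561e-6)
j(D) = (-477 + D)/(D + D*(166 + D))
(Y(-151) + t)*(j(289) + 447051) = (-347 - 1/407152)*((-477 + 289)/(289*(167 + 289)) + 447051) = -141281745*((1/289)*(-188)/456 + 447051)/407152 = -141281745*((1/289)*(1/456)*(-188) + 447051)/407152 = -141281745*(-47/32946 + 447051)/407152 = -141281745/407152*14728542199/32946 = -693624714393619085/4471343264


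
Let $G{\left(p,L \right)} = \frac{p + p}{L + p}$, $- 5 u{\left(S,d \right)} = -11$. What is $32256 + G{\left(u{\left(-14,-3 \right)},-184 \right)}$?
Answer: $\frac{29320682}{909} \approx 32256.0$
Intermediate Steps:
$u{\left(S,d \right)} = \frac{11}{5}$ ($u{\left(S,d \right)} = \left(- \frac{1}{5}\right) \left(-11\right) = \frac{11}{5}$)
$G{\left(p,L \right)} = \frac{2 p}{L + p}$
$32256 + G{\left(u{\left(-14,-3 \right)},-184 \right)} = 32256 + 2 \cdot \frac{11}{5} \frac{1}{-184 + \frac{11}{5}} = 32256 + 2 \cdot \frac{11}{5} \frac{1}{- \frac{909}{5}} = 32256 + 2 \cdot \frac{11}{5} \left(- \frac{5}{909}\right) = 32256 - \frac{22}{909} = \frac{29320682}{909}$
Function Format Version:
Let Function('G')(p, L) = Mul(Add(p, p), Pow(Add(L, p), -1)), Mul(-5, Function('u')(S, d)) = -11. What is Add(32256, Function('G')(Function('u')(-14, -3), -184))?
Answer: Rational(29320682, 909) ≈ 32256.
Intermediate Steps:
Function('u')(S, d) = Rational(11, 5) (Function('u')(S, d) = Mul(Rational(-1, 5), -11) = Rational(11, 5))
Function('G')(p, L) = Mul(2, p, Pow(Add(L, p), -1)) (Function('G')(p, L) = Mul(Mul(2, p), Pow(Add(L, p), -1)) = Mul(2, p, Pow(Add(L, p), -1)))
Add(32256, Function('G')(Function('u')(-14, -3), -184)) = Add(32256, Mul(2, Rational(11, 5), Pow(Add(-184, Rational(11, 5)), -1))) = Add(32256, Mul(2, Rational(11, 5), Pow(Rational(-909, 5), -1))) = Add(32256, Mul(2, Rational(11, 5), Rational(-5, 909))) = Add(32256, Rational(-22, 909)) = Rational(29320682, 909)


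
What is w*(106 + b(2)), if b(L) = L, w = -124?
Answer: -13392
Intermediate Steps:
w*(106 + b(2)) = -124*(106 + 2) = -124*108 = -13392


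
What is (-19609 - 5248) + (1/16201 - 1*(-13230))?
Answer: -188369026/16201 ≈ -11627.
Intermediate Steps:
(-19609 - 5248) + (1/16201 - 1*(-13230)) = -24857 + (1/16201 + 13230) = -24857 + 214339231/16201 = -188369026/16201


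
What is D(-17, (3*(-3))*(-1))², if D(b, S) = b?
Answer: 289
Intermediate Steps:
D(-17, (3*(-3))*(-1))² = (-17)² = 289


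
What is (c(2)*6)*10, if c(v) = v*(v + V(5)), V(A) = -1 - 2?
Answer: -120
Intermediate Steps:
V(A) = -3
c(v) = v*(-3 + v) (c(v) = v*(v - 3) = v*(-3 + v))
(c(2)*6)*10 = ((2*(-3 + 2))*6)*10 = ((2*(-1))*6)*10 = -2*6*10 = -12*10 = -120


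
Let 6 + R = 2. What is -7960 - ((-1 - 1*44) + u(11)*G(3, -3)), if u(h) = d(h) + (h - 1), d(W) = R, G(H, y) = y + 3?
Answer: -7915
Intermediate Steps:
R = -4 (R = -6 + 2 = -4)
G(H, y) = 3 + y
d(W) = -4
u(h) = -5 + h (u(h) = -4 + (h - 1) = -4 + (-1 + h) = -5 + h)
-7960 - ((-1 - 1*44) + u(11)*G(3, -3)) = -7960 - ((-1 - 1*44) + (-5 + 11)*(3 - 3)) = -7960 - ((-1 - 44) + 6*0) = -7960 - (-45 + 0) = -7960 - 1*(-45) = -7960 + 45 = -7915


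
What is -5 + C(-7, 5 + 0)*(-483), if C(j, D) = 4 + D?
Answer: -4352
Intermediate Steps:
-5 + C(-7, 5 + 0)*(-483) = -5 + (4 + (5 + 0))*(-483) = -5 + (4 + 5)*(-483) = -5 + 9*(-483) = -5 - 4347 = -4352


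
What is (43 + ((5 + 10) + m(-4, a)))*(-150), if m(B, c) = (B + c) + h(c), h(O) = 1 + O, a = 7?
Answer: -10350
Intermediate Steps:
m(B, c) = 1 + B + 2*c (m(B, c) = (B + c) + (1 + c) = 1 + B + 2*c)
(43 + ((5 + 10) + m(-4, a)))*(-150) = (43 + ((5 + 10) + (1 - 4 + 2*7)))*(-150) = (43 + (15 + (1 - 4 + 14)))*(-150) = (43 + (15 + 11))*(-150) = (43 + 26)*(-150) = 69*(-150) = -10350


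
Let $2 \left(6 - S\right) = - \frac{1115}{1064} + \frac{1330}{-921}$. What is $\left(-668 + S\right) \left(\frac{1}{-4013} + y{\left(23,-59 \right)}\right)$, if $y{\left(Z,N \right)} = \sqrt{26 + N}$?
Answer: $\frac{1295003821}{7865030544} - \frac{1295003821 i \sqrt{33}}{1959888} \approx 0.16465 - 3795.7 i$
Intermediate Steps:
$S = \frac{14201363}{1959888}$ ($S = 6 - \frac{- \frac{1115}{1064} + \frac{1330}{-921}}{2} = 6 - \frac{\left(-1115\right) \frac{1}{1064} + 1330 \left(- \frac{1}{921}\right)}{2} = 6 - \frac{- \frac{1115}{1064} - \frac{1330}{921}}{2} = 6 - - \frac{2442035}{1959888} = 6 + \frac{2442035}{1959888} = \frac{14201363}{1959888} \approx 7.246$)
$\left(-668 + S\right) \left(\frac{1}{-4013} + y{\left(23,-59 \right)}\right) = \left(-668 + \frac{14201363}{1959888}\right) \left(\frac{1}{-4013} + \sqrt{26 - 59}\right) = - \frac{1295003821 \left(- \frac{1}{4013} + \sqrt{-33}\right)}{1959888} = - \frac{1295003821 \left(- \frac{1}{4013} + i \sqrt{33}\right)}{1959888} = \frac{1295003821}{7865030544} - \frac{1295003821 i \sqrt{33}}{1959888}$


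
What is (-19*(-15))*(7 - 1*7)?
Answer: 0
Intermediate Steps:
(-19*(-15))*(7 - 1*7) = 285*(7 - 7) = 285*0 = 0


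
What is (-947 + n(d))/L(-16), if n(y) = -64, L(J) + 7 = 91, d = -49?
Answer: -337/28 ≈ -12.036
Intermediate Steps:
L(J) = 84 (L(J) = -7 + 91 = 84)
(-947 + n(d))/L(-16) = (-947 - 64)/84 = -1011*1/84 = -337/28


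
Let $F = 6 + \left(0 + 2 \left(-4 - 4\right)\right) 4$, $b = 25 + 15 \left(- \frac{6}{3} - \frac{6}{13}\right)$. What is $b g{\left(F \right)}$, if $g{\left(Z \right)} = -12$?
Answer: $\frac{1860}{13} \approx 143.08$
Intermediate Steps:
$b = - \frac{155}{13}$ ($b = 25 + 15 \left(\left(-6\right) \frac{1}{3} - \frac{6}{13}\right) = 25 + 15 \left(-2 - \frac{6}{13}\right) = 25 + 15 \left(- \frac{32}{13}\right) = 25 - \frac{480}{13} = - \frac{155}{13} \approx -11.923$)
$F = -58$ ($F = 6 + \left(0 + 2 \left(-8\right)\right) 4 = 6 + \left(0 - 16\right) 4 = 6 - 64 = -58$)
$b g{\left(F \right)} = \left(- \frac{155}{13}\right) \left(-12\right) = \frac{1860}{13}$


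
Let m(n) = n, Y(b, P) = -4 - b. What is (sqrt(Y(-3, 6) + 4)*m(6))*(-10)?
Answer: -60*sqrt(3) ≈ -103.92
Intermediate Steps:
(sqrt(Y(-3, 6) + 4)*m(6))*(-10) = (sqrt((-4 - 1*(-3)) + 4)*6)*(-10) = (sqrt((-4 + 3) + 4)*6)*(-10) = (sqrt(-1 + 4)*6)*(-10) = (sqrt(3)*6)*(-10) = (6*sqrt(3))*(-10) = -60*sqrt(3)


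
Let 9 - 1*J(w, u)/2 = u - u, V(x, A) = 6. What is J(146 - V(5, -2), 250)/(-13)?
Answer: -18/13 ≈ -1.3846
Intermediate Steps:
J(w, u) = 18 (J(w, u) = 18 - 2*(u - u) = 18 - 2*0 = 18 + 0 = 18)
J(146 - V(5, -2), 250)/(-13) = 18/(-13) = 18*(-1/13) = -18/13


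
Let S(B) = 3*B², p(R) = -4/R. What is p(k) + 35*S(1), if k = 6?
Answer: 313/3 ≈ 104.33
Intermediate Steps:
p(k) + 35*S(1) = -4/6 + 35*(3*1²) = -4*⅙ + 35*(3*1) = -⅔ + 35*3 = -⅔ + 105 = 313/3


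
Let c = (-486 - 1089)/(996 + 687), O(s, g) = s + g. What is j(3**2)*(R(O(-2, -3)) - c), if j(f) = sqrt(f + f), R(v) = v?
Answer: -2280*sqrt(2)/187 ≈ -17.243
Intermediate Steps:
O(s, g) = g + s
c = -175/187 (c = -1575/1683 = -1575*1/1683 = -175/187 ≈ -0.93583)
j(f) = sqrt(2)*sqrt(f) (j(f) = sqrt(2*f) = sqrt(2)*sqrt(f))
j(3**2)*(R(O(-2, -3)) - c) = (sqrt(2)*sqrt(3**2))*((-3 - 2) - 1*(-175/187)) = (sqrt(2)*sqrt(9))*(-5 + 175/187) = (sqrt(2)*3)*(-760/187) = (3*sqrt(2))*(-760/187) = -2280*sqrt(2)/187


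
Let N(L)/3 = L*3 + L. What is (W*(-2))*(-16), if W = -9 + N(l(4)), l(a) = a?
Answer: 1248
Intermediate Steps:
N(L) = 12*L (N(L) = 3*(L*3 + L) = 3*(3*L + L) = 3*(4*L) = 12*L)
W = 39 (W = -9 + 12*4 = -9 + 48 = 39)
(W*(-2))*(-16) = (39*(-2))*(-16) = -78*(-16) = 1248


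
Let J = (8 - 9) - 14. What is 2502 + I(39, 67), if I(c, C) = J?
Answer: 2487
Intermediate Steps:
J = -15 (J = -1 - 14 = -15)
I(c, C) = -15
2502 + I(39, 67) = 2502 - 15 = 2487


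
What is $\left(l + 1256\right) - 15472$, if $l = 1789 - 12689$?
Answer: $-25116$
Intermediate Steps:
$l = -10900$
$\left(l + 1256\right) - 15472 = \left(-10900 + 1256\right) - 15472 = -9644 - 15472 = -25116$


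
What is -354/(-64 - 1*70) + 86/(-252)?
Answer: 19421/8442 ≈ 2.3005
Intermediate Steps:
-354/(-64 - 1*70) + 86/(-252) = -354/(-64 - 70) + 86*(-1/252) = -354/(-134) - 43/126 = -354*(-1/134) - 43/126 = 177/67 - 43/126 = 19421/8442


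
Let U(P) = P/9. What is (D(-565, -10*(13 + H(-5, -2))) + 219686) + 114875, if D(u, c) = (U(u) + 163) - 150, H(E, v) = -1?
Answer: 3010601/9 ≈ 3.3451e+5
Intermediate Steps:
U(P) = P/9 (U(P) = P*(⅑) = P/9)
D(u, c) = 13 + u/9 (D(u, c) = (u/9 + 163) - 150 = (163 + u/9) - 150 = 13 + u/9)
(D(-565, -10*(13 + H(-5, -2))) + 219686) + 114875 = ((13 + (⅑)*(-565)) + 219686) + 114875 = ((13 - 565/9) + 219686) + 114875 = (-448/9 + 219686) + 114875 = 1976726/9 + 114875 = 3010601/9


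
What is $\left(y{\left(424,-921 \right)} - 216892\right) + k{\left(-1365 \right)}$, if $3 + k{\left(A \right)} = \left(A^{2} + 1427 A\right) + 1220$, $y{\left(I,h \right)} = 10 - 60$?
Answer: $-300355$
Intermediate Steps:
$y{\left(I,h \right)} = -50$ ($y{\left(I,h \right)} = 10 - 60 = -50$)
$k{\left(A \right)} = 1217 + A^{2} + 1427 A$ ($k{\left(A \right)} = -3 + \left(\left(A^{2} + 1427 A\right) + 1220\right) = -3 + \left(1220 + A^{2} + 1427 A\right) = 1217 + A^{2} + 1427 A$)
$\left(y{\left(424,-921 \right)} - 216892\right) + k{\left(-1365 \right)} = \left(-50 - 216892\right) + \left(1217 + \left(-1365\right)^{2} + 1427 \left(-1365\right)\right) = -216942 + \left(1217 + 1863225 - 1947855\right) = -216942 - 83413 = -300355$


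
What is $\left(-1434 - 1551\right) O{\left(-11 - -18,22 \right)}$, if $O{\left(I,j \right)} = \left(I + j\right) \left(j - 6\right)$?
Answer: $-1385040$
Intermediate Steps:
$O{\left(I,j \right)} = \left(-6 + j\right) \left(I + j\right)$ ($O{\left(I,j \right)} = \left(I + j\right) \left(-6 + j\right) = \left(-6 + j\right) \left(I + j\right)$)
$\left(-1434 - 1551\right) O{\left(-11 - -18,22 \right)} = \left(-1434 - 1551\right) \left(22^{2} - 6 \left(-11 - -18\right) - 132 + \left(-11 - -18\right) 22\right) = - 2985 \left(484 - 6 \left(-11 + 18\right) - 132 + \left(-11 + 18\right) 22\right) = - 2985 \left(484 - 42 - 132 + 7 \cdot 22\right) = - 2985 \left(484 - 42 - 132 + 154\right) = \left(-2985\right) 464 = -1385040$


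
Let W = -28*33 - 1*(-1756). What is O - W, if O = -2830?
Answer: -3662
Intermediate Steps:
W = 832 (W = -924 + 1756 = 832)
O - W = -2830 - 1*832 = -2830 - 832 = -3662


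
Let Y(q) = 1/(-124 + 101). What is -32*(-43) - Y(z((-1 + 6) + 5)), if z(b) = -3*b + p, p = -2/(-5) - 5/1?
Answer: 31649/23 ≈ 1376.0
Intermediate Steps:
p = -23/5 (p = -2*(-⅕) - 5*1 = ⅖ - 5 = -23/5 ≈ -4.6000)
z(b) = -23/5 - 3*b (z(b) = -3*b - 23/5 = -23/5 - 3*b)
Y(q) = -1/23 (Y(q) = 1/(-23) = -1/23)
-32*(-43) - Y(z((-1 + 6) + 5)) = -32*(-43) - 1*(-1/23) = 1376 + 1/23 = 31649/23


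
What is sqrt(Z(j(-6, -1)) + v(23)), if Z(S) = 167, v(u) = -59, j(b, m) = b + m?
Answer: 6*sqrt(3) ≈ 10.392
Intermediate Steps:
sqrt(Z(j(-6, -1)) + v(23)) = sqrt(167 - 59) = sqrt(108) = 6*sqrt(3)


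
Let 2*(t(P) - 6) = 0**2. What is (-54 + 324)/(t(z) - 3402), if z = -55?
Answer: -45/566 ≈ -0.079505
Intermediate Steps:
t(P) = 6 (t(P) = 6 + (1/2)*0**2 = 6 + (1/2)*0 = 6 + 0 = 6)
(-54 + 324)/(t(z) - 3402) = (-54 + 324)/(6 - 3402) = 270/(-3396) = 270*(-1/3396) = -45/566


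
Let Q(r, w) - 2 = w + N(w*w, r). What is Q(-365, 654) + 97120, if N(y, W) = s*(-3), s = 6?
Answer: 97758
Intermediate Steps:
N(y, W) = -18 (N(y, W) = 6*(-3) = -18)
Q(r, w) = -16 + w (Q(r, w) = 2 + (w - 18) = 2 + (-18 + w) = -16 + w)
Q(-365, 654) + 97120 = (-16 + 654) + 97120 = 638 + 97120 = 97758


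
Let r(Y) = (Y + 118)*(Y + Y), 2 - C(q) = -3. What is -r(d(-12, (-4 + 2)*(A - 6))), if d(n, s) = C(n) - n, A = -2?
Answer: -4590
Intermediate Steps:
C(q) = 5 (C(q) = 2 - 1*(-3) = 2 + 3 = 5)
d(n, s) = 5 - n
r(Y) = 2*Y*(118 + Y) (r(Y) = (118 + Y)*(2*Y) = 2*Y*(118 + Y))
-r(d(-12, (-4 + 2)*(A - 6))) = -2*(5 - 1*(-12))*(118 + (5 - 1*(-12))) = -2*(5 + 12)*(118 + (5 + 12)) = -2*17*(118 + 17) = -2*17*135 = -1*4590 = -4590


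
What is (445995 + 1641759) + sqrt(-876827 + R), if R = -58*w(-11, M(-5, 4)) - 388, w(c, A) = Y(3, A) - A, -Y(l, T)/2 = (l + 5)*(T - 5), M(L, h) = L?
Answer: 2087754 + I*sqrt(886785) ≈ 2.0878e+6 + 941.69*I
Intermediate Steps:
Y(l, T) = -2*(-5 + T)*(5 + l) (Y(l, T) = -2*(l + 5)*(T - 5) = -2*(5 + l)*(-5 + T) = -2*(-5 + T)*(5 + l))
w(c, A) = 80 - 17*A (w(c, A) = (50 - 10*A + 10*3 - 2*A*3) - A = (50 - 10*A + 30 - 6*A) - A = (80 - 16*A) - A = 80 - 17*A)
R = -9958 (R = -58*(80 - 17*(-5)) - 388 = -58*(80 + 85) - 388 = -58*165 - 388 = -9570 - 388 = -9958)
(445995 + 1641759) + sqrt(-876827 + R) = (445995 + 1641759) + sqrt(-876827 - 9958) = 2087754 + sqrt(-886785) = 2087754 + I*sqrt(886785)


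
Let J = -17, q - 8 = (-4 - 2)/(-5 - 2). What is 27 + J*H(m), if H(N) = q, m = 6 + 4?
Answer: -865/7 ≈ -123.57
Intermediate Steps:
m = 10
q = 62/7 (q = 8 + (-4 - 2)/(-5 - 2) = 8 - 6/(-7) = 8 - 6*(-⅐) = 8 + 6/7 = 62/7 ≈ 8.8571)
H(N) = 62/7
27 + J*H(m) = 27 - 17*62/7 = 27 - 1054/7 = -865/7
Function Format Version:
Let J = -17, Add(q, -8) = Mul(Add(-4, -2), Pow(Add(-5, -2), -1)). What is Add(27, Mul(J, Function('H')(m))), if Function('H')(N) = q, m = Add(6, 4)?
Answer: Rational(-865, 7) ≈ -123.57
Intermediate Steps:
m = 10
q = Rational(62, 7) (q = Add(8, Mul(Add(-4, -2), Pow(Add(-5, -2), -1))) = Add(8, Mul(-6, Pow(-7, -1))) = Add(8, Mul(-6, Rational(-1, 7))) = Add(8, Rational(6, 7)) = Rational(62, 7) ≈ 8.8571)
Function('H')(N) = Rational(62, 7)
Add(27, Mul(J, Function('H')(m))) = Add(27, Mul(-17, Rational(62, 7))) = Add(27, Rational(-1054, 7)) = Rational(-865, 7)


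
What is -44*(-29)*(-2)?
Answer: -2552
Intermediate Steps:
-44*(-29)*(-2) = 1276*(-2) = -2552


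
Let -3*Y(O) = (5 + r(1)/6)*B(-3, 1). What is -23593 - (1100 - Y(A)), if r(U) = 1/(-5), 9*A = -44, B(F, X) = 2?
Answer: -1111334/45 ≈ -24696.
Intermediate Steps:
A = -44/9 (A = (⅑)*(-44) = -44/9 ≈ -4.8889)
r(U) = -⅕
Y(O) = -149/45 (Y(O) = -(5 - ⅕/6)*2/3 = -(5 - ⅕*⅙)*2/3 = -(5 - 1/30)*2/3 = -149*2/90 = -⅓*149/15 = -149/45)
-23593 - (1100 - Y(A)) = -23593 - (1100 - 1*(-149/45)) = -23593 - (1100 + 149/45) = -23593 - 1*49649/45 = -23593 - 49649/45 = -1111334/45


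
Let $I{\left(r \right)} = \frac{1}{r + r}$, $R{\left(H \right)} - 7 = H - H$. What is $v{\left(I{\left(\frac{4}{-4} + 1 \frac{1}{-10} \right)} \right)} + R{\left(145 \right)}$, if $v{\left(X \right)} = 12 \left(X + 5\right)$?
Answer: $\frac{677}{11} \approx 61.545$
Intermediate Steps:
$R{\left(H \right)} = 7$ ($R{\left(H \right)} = 7 + \left(H - H\right) = 7 + 0 = 7$)
$I{\left(r \right)} = \frac{1}{2 r}$
$v{\left(X \right)} = 60 + 12 X$ ($v{\left(X \right)} = 12 \left(5 + X\right) = 60 + 12 X$)
$v{\left(I{\left(\frac{4}{-4} + 1 \frac{1}{-10} \right)} \right)} + R{\left(145 \right)} = \left(60 + 12 \frac{1}{2 \left(\frac{4}{-4} + 1 \frac{1}{-10}\right)}\right) + 7 = \left(60 + 12 \frac{1}{2 \left(4 \left(- \frac{1}{4}\right) + 1 \left(- \frac{1}{10}\right)\right)}\right) + 7 = \left(60 + 12 \frac{1}{2 \left(-1 - \frac{1}{10}\right)}\right) + 7 = \left(60 + 12 \frac{1}{2 \left(- \frac{11}{10}\right)}\right) + 7 = \left(60 + 12 \cdot \frac{1}{2} \left(- \frac{10}{11}\right)\right) + 7 = \left(60 + 12 \left(- \frac{5}{11}\right)\right) + 7 = \left(60 - \frac{60}{11}\right) + 7 = \frac{600}{11} + 7 = \frac{677}{11}$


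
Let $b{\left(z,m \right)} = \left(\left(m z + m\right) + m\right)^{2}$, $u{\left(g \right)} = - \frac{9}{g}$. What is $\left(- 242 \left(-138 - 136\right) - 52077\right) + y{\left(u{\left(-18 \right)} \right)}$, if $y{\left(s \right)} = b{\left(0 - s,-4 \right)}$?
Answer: $14267$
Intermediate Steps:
$b{\left(z,m \right)} = \left(2 m + m z\right)^{2}$ ($b{\left(z,m \right)} = \left(\left(m + m z\right) + m\right)^{2} = \left(2 m + m z\right)^{2}$)
$y{\left(s \right)} = 16 \left(2 - s\right)^{2}$ ($y{\left(s \right)} = \left(-4\right)^{2} \left(2 + \left(0 - s\right)\right)^{2} = 16 \left(2 - s\right)^{2}$)
$\left(- 242 \left(-138 - 136\right) - 52077\right) + y{\left(u{\left(-18 \right)} \right)} = \left(- 242 \left(-138 - 136\right) - 52077\right) + 16 \left(-2 - \frac{9}{-18}\right)^{2} = \left(\left(-242\right) \left(-274\right) - 52077\right) + 16 \left(-2 - - \frac{1}{2}\right)^{2} = \left(66308 - 52077\right) + 16 \left(-2 + \frac{1}{2}\right)^{2} = 14231 + 16 \left(- \frac{3}{2}\right)^{2} = 14231 + 16 \cdot \frac{9}{4} = 14231 + 36 = 14267$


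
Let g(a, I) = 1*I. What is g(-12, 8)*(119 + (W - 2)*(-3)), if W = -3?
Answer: 1072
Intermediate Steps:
g(a, I) = I
g(-12, 8)*(119 + (W - 2)*(-3)) = 8*(119 + (-3 - 2)*(-3)) = 8*(119 - 5*(-3)) = 8*(119 + 15) = 8*134 = 1072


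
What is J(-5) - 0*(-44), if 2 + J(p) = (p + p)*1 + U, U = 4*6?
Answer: 12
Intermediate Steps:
U = 24
J(p) = 22 + 2*p (J(p) = -2 + ((p + p)*1 + 24) = -2 + ((2*p)*1 + 24) = -2 + (2*p + 24) = -2 + (24 + 2*p) = 22 + 2*p)
J(-5) - 0*(-44) = (22 + 2*(-5)) - 0*(-44) = (22 - 10) - 1*0 = 12 + 0 = 12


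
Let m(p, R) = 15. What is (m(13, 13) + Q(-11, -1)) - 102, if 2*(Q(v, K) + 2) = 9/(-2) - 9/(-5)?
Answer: -1807/20 ≈ -90.350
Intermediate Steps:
Q(v, K) = -67/20 (Q(v, K) = -2 + (9/(-2) - 9/(-5))/2 = -2 + (9*(-1/2) - 9*(-1/5))/2 = -2 + (-9/2 + 9/5)/2 = -2 + (1/2)*(-27/10) = -2 - 27/20 = -67/20)
(m(13, 13) + Q(-11, -1)) - 102 = (15 - 67/20) - 102 = 233/20 - 102 = -1807/20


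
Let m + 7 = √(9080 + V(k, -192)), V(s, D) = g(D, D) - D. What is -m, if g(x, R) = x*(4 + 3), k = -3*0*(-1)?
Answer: 7 - 2*√1982 ≈ -82.039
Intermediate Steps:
k = 0 (k = 0*(-1) = 0)
g(x, R) = 7*x (g(x, R) = x*7 = 7*x)
V(s, D) = 6*D (V(s, D) = 7*D - D = 6*D)
m = -7 + 2*√1982 (m = -7 + √(9080 + 6*(-192)) = -7 + √(9080 - 1152) = -7 + √7928 = -7 + 2*√1982 ≈ 82.039)
-m = -(-7 + 2*√1982) = 7 - 2*√1982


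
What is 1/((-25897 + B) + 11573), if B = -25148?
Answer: -1/39472 ≈ -2.5334e-5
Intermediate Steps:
1/((-25897 + B) + 11573) = 1/((-25897 - 25148) + 11573) = 1/(-51045 + 11573) = 1/(-39472) = -1/39472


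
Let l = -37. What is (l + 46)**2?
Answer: 81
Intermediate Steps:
(l + 46)**2 = (-37 + 46)**2 = 9**2 = 81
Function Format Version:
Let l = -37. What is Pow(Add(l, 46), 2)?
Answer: 81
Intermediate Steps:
Pow(Add(l, 46), 2) = Pow(Add(-37, 46), 2) = Pow(9, 2) = 81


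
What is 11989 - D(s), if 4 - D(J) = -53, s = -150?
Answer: 11932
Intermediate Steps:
D(J) = 57 (D(J) = 4 - 1*(-53) = 4 + 53 = 57)
11989 - D(s) = 11989 - 1*57 = 11989 - 57 = 11932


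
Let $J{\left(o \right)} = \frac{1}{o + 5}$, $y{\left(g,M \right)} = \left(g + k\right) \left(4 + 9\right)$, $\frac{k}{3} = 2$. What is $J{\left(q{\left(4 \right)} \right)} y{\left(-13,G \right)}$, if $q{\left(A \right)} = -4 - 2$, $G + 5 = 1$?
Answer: $91$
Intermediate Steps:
$G = -4$ ($G = -5 + 1 = -4$)
$k = 6$ ($k = 3 \cdot 2 = 6$)
$q{\left(A \right)} = -6$
$y{\left(g,M \right)} = 78 + 13 g$ ($y{\left(g,M \right)} = \left(g + 6\right) \left(4 + 9\right) = \left(6 + g\right) 13 = 78 + 13 g$)
$J{\left(o \right)} = \frac{1}{5 + o}$
$J{\left(q{\left(4 \right)} \right)} y{\left(-13,G \right)} = \frac{78 + 13 \left(-13\right)}{5 - 6} = \frac{78 - 169}{-1} = \left(-1\right) \left(-91\right) = 91$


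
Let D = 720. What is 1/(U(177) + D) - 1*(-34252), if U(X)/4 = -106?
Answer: 10138593/296 ≈ 34252.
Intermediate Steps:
U(X) = -424 (U(X) = 4*(-106) = -424)
1/(U(177) + D) - 1*(-34252) = 1/(-424 + 720) - 1*(-34252) = 1/296 + 34252 = 10138593/296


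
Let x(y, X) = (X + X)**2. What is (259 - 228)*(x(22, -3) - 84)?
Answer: -1488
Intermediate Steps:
x(y, X) = 4*X**2 (x(y, X) = (2*X)**2 = 4*X**2)
(259 - 228)*(x(22, -3) - 84) = (259 - 228)*(4*(-3)**2 - 84) = 31*(4*9 - 84) = 31*(36 - 84) = 31*(-48) = -1488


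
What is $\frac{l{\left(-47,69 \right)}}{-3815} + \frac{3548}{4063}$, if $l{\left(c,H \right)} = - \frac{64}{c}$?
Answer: $\frac{635914108}{728516215} \approx 0.87289$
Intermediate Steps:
$\frac{l{\left(-47,69 \right)}}{-3815} + \frac{3548}{4063} = \frac{\left(-64\right) \frac{1}{-47}}{-3815} + \frac{3548}{4063} = \left(-64\right) \left(- \frac{1}{47}\right) \left(- \frac{1}{3815}\right) + 3548 \cdot \frac{1}{4063} = \frac{64}{47} \left(- \frac{1}{3815}\right) + \frac{3548}{4063} = - \frac{64}{179305} + \frac{3548}{4063} = \frac{635914108}{728516215}$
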